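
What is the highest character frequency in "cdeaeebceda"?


Input: cdeaeebceda
Character counts:
  'a': 2
  'b': 1
  'c': 2
  'd': 2
  'e': 4
Maximum frequency: 4

4


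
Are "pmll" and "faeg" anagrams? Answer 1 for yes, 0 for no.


Strings: "pmll", "faeg"
Sorted first:  llmp
Sorted second: aefg
Differ at position 0: 'l' vs 'a' => not anagrams

0


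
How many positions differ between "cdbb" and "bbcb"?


Comparing "cdbb" and "bbcb" position by position:
  Position 0: 'c' vs 'b' => DIFFER
  Position 1: 'd' vs 'b' => DIFFER
  Position 2: 'b' vs 'c' => DIFFER
  Position 3: 'b' vs 'b' => same
Positions that differ: 3

3


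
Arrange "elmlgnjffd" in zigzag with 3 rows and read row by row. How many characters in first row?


Zigzag "elmlgnjffd" into 3 rows:
Placing characters:
  'e' => row 0
  'l' => row 1
  'm' => row 2
  'l' => row 1
  'g' => row 0
  'n' => row 1
  'j' => row 2
  'f' => row 1
  'f' => row 0
  'd' => row 1
Rows:
  Row 0: "egf"
  Row 1: "llnfd"
  Row 2: "mj"
First row length: 3

3


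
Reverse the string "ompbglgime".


Input: ompbglgime
Reading characters right to left:
  Position 9: 'e'
  Position 8: 'm'
  Position 7: 'i'
  Position 6: 'g'
  Position 5: 'l'
  Position 4: 'g'
  Position 3: 'b'
  Position 2: 'p'
  Position 1: 'm'
  Position 0: 'o'
Reversed: emiglgbpmo

emiglgbpmo


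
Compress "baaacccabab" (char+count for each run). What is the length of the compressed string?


Input: baaacccabab
Runs:
  'b' x 1 => "b1"
  'a' x 3 => "a3"
  'c' x 3 => "c3"
  'a' x 1 => "a1"
  'b' x 1 => "b1"
  'a' x 1 => "a1"
  'b' x 1 => "b1"
Compressed: "b1a3c3a1b1a1b1"
Compressed length: 14

14


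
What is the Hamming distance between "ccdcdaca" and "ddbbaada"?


Comparing "ccdcdaca" and "ddbbaada" position by position:
  Position 0: 'c' vs 'd' => differ
  Position 1: 'c' vs 'd' => differ
  Position 2: 'd' vs 'b' => differ
  Position 3: 'c' vs 'b' => differ
  Position 4: 'd' vs 'a' => differ
  Position 5: 'a' vs 'a' => same
  Position 6: 'c' vs 'd' => differ
  Position 7: 'a' vs 'a' => same
Total differences (Hamming distance): 6

6


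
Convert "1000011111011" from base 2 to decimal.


Input: "1000011111011" in base 2
Positional expansion:
  Digit '1' (value 1) x 2^12 = 4096
  Digit '0' (value 0) x 2^11 = 0
  Digit '0' (value 0) x 2^10 = 0
  Digit '0' (value 0) x 2^9 = 0
  Digit '0' (value 0) x 2^8 = 0
  Digit '1' (value 1) x 2^7 = 128
  Digit '1' (value 1) x 2^6 = 64
  Digit '1' (value 1) x 2^5 = 32
  Digit '1' (value 1) x 2^4 = 16
  Digit '1' (value 1) x 2^3 = 8
  Digit '0' (value 0) x 2^2 = 0
  Digit '1' (value 1) x 2^1 = 2
  Digit '1' (value 1) x 2^0 = 1
Sum = 4347

4347


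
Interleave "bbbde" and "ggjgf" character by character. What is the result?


Interleaving "bbbde" and "ggjgf":
  Position 0: 'b' from first, 'g' from second => "bg"
  Position 1: 'b' from first, 'g' from second => "bg"
  Position 2: 'b' from first, 'j' from second => "bj"
  Position 3: 'd' from first, 'g' from second => "dg"
  Position 4: 'e' from first, 'f' from second => "ef"
Result: bgbgbjdgef

bgbgbjdgef


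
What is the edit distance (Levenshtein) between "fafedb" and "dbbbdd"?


Computing edit distance: "fafedb" -> "dbbbdd"
DP table:
           d    b    b    b    d    d
      0    1    2    3    4    5    6
  f   1    1    2    3    4    5    6
  a   2    2    2    3    4    5    6
  f   3    3    3    3    4    5    6
  e   4    4    4    4    4    5    6
  d   5    4    5    5    5    4    5
  b   6    5    4    5    5    5    5
Edit distance = dp[6][6] = 5

5


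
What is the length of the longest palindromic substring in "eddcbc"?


Input: "eddcbc"
Checking substrings for palindromes:
  [3:6] "cbc" (len 3) => palindrome
  [1:3] "dd" (len 2) => palindrome
Longest palindromic substring: "cbc" with length 3

3


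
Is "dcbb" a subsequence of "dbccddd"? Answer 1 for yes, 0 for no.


Check if "dcbb" is a subsequence of "dbccddd"
Greedy scan:
  Position 0 ('d'): matches sub[0] = 'd'
  Position 1 ('b'): no match needed
  Position 2 ('c'): matches sub[1] = 'c'
  Position 3 ('c'): no match needed
  Position 4 ('d'): no match needed
  Position 5 ('d'): no match needed
  Position 6 ('d'): no match needed
Only matched 2/4 characters => not a subsequence

0


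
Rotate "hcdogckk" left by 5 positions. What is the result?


Input: "hcdogckk", rotate left by 5
First 5 characters: "hcdog"
Remaining characters: "ckk"
Concatenate remaining + first: "ckk" + "hcdog" = "ckkhcdog"

ckkhcdog


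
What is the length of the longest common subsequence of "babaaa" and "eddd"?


LCS of "babaaa" and "eddd"
DP table:
           e    d    d    d
      0    0    0    0    0
  b   0    0    0    0    0
  a   0    0    0    0    0
  b   0    0    0    0    0
  a   0    0    0    0    0
  a   0    0    0    0    0
  a   0    0    0    0    0
LCS length = dp[6][4] = 0

0


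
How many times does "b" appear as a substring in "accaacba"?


Searching for "b" in "accaacba"
Scanning each position:
  Position 0: "a" => no
  Position 1: "c" => no
  Position 2: "c" => no
  Position 3: "a" => no
  Position 4: "a" => no
  Position 5: "c" => no
  Position 6: "b" => MATCH
  Position 7: "a" => no
Total occurrences: 1

1


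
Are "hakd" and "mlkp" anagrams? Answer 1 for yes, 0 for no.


Strings: "hakd", "mlkp"
Sorted first:  adhk
Sorted second: klmp
Differ at position 0: 'a' vs 'k' => not anagrams

0


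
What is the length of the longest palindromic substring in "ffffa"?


Input: "ffffa"
Checking substrings for palindromes:
  [0:4] "ffff" (len 4) => palindrome
  [0:3] "fff" (len 3) => palindrome
  [1:4] "fff" (len 3) => palindrome
  [0:2] "ff" (len 2) => palindrome
  [1:3] "ff" (len 2) => palindrome
  [2:4] "ff" (len 2) => palindrome
Longest palindromic substring: "ffff" with length 4

4


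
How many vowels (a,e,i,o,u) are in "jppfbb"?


Input: jppfbb
Checking each character:
  'j' at position 0: consonant
  'p' at position 1: consonant
  'p' at position 2: consonant
  'f' at position 3: consonant
  'b' at position 4: consonant
  'b' at position 5: consonant
Total vowels: 0

0


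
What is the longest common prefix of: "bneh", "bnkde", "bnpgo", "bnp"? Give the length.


Words: bneh, bnkde, bnpgo, bnp
  Position 0: all 'b' => match
  Position 1: all 'n' => match
  Position 2: ('e', 'k', 'p', 'p') => mismatch, stop
LCP = "bn" (length 2)

2


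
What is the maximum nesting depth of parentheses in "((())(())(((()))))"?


Input: "((())(())(((()))))"
Tracking depth:
  Position 0 '(': depth becomes 1
  Position 1 '(': depth becomes 2
  Position 2 '(': depth becomes 3
  Position 3 ')': depth becomes 2
  Position 4 ')': depth becomes 1
  Position 5 '(': depth becomes 2
  Position 6 '(': depth becomes 3
  Position 7 ')': depth becomes 2
  Position 8 ')': depth becomes 1
  Position 9 '(': depth becomes 2
  Position 10 '(': depth becomes 3
  Position 11 '(': depth becomes 4
  Position 12 '(': depth becomes 5
  Position 13 ')': depth becomes 4
  Position 14 ')': depth becomes 3
  Position 15 ')': depth becomes 2
  Position 16 ')': depth becomes 1
  Position 17 ')': depth becomes 0
Maximum depth reached: 5

5


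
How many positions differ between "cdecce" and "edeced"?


Comparing "cdecce" and "edeced" position by position:
  Position 0: 'c' vs 'e' => DIFFER
  Position 1: 'd' vs 'd' => same
  Position 2: 'e' vs 'e' => same
  Position 3: 'c' vs 'c' => same
  Position 4: 'c' vs 'e' => DIFFER
  Position 5: 'e' vs 'd' => DIFFER
Positions that differ: 3

3


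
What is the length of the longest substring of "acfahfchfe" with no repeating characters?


Input: "acfahfchfe"
Sliding window (track last position of each char):
  Position 0 ('a'): window [0,0] length 1 -- new best
  Position 1 ('c'): window [0,1] length 2 -- new best
  Position 2 ('f'): window [0,2] length 3 -- new best
  Position 3 ('a'): repeat (last at 0), move window start to 1
  Position 3 ('a'): window [1,3] length 3
  Position 4 ('h'): window [1,4] length 4 -- new best
  Position 5 ('f'): repeat (last at 2), move window start to 3
  Position 5 ('f'): window [3,5] length 3
  Position 6 ('c'): window [3,6] length 4
  Position 7 ('h'): repeat (last at 4), move window start to 5
  Position 7 ('h'): window [5,7] length 3
  Position 8 ('f'): repeat (last at 5), move window start to 6
  Position 8 ('f'): window [6,8] length 3
  Position 9 ('e'): window [6,9] length 4
Longest substring with no repeats: "cfah" with length 4

4


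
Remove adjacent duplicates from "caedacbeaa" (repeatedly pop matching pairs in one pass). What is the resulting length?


Input: caedacbeaa
Stack-based adjacent duplicate removal:
  Read 'c': push. Stack: c
  Read 'a': push. Stack: ca
  Read 'e': push. Stack: cae
  Read 'd': push. Stack: caed
  Read 'a': push. Stack: caeda
  Read 'c': push. Stack: caedac
  Read 'b': push. Stack: caedacb
  Read 'e': push. Stack: caedacbe
  Read 'a': push. Stack: caedacbea
  Read 'a': matches stack top 'a' => pop. Stack: caedacbe
Final stack: "caedacbe" (length 8)

8


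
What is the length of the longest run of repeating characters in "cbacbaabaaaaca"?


Input: "cbacbaabaaaaca"
Scanning for longest run:
  Position 1 ('b'): new char, reset run to 1
  Position 2 ('a'): new char, reset run to 1
  Position 3 ('c'): new char, reset run to 1
  Position 4 ('b'): new char, reset run to 1
  Position 5 ('a'): new char, reset run to 1
  Position 6 ('a'): continues run of 'a', length=2
  Position 7 ('b'): new char, reset run to 1
  Position 8 ('a'): new char, reset run to 1
  Position 9 ('a'): continues run of 'a', length=2
  Position 10 ('a'): continues run of 'a', length=3
  Position 11 ('a'): continues run of 'a', length=4
  Position 12 ('c'): new char, reset run to 1
  Position 13 ('a'): new char, reset run to 1
Longest run: 'a' with length 4

4


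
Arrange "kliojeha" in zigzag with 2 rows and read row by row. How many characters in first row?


Zigzag "kliojeha" into 2 rows:
Placing characters:
  'k' => row 0
  'l' => row 1
  'i' => row 0
  'o' => row 1
  'j' => row 0
  'e' => row 1
  'h' => row 0
  'a' => row 1
Rows:
  Row 0: "kijh"
  Row 1: "loea"
First row length: 4

4


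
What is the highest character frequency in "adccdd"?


Input: adccdd
Character counts:
  'a': 1
  'c': 2
  'd': 3
Maximum frequency: 3

3


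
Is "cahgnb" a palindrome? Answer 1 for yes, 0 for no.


Input: cahgnb
Reversed: bnghac
  Compare pos 0 ('c') with pos 5 ('b'): MISMATCH
  Compare pos 1 ('a') with pos 4 ('n'): MISMATCH
  Compare pos 2 ('h') with pos 3 ('g'): MISMATCH
Result: not a palindrome

0


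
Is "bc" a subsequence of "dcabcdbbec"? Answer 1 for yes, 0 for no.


Check if "bc" is a subsequence of "dcabcdbbec"
Greedy scan:
  Position 0 ('d'): no match needed
  Position 1 ('c'): no match needed
  Position 2 ('a'): no match needed
  Position 3 ('b'): matches sub[0] = 'b'
  Position 4 ('c'): matches sub[1] = 'c'
  Position 5 ('d'): no match needed
  Position 6 ('b'): no match needed
  Position 7 ('b'): no match needed
  Position 8 ('e'): no match needed
  Position 9 ('c'): no match needed
All 2 characters matched => is a subsequence

1


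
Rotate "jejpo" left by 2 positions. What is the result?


Input: "jejpo", rotate left by 2
First 2 characters: "je"
Remaining characters: "jpo"
Concatenate remaining + first: "jpo" + "je" = "jpoje"

jpoje


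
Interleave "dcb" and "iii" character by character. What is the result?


Interleaving "dcb" and "iii":
  Position 0: 'd' from first, 'i' from second => "di"
  Position 1: 'c' from first, 'i' from second => "ci"
  Position 2: 'b' from first, 'i' from second => "bi"
Result: dicibi

dicibi


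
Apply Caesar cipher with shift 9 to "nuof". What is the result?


Caesar cipher: shift "nuof" by 9
  'n' (pos 13) + 9 = pos 22 = 'w'
  'u' (pos 20) + 9 = pos 3 = 'd'
  'o' (pos 14) + 9 = pos 23 = 'x'
  'f' (pos 5) + 9 = pos 14 = 'o'
Result: wdxo

wdxo


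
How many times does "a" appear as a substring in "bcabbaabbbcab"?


Searching for "a" in "bcabbaabbbcab"
Scanning each position:
  Position 0: "b" => no
  Position 1: "c" => no
  Position 2: "a" => MATCH
  Position 3: "b" => no
  Position 4: "b" => no
  Position 5: "a" => MATCH
  Position 6: "a" => MATCH
  Position 7: "b" => no
  Position 8: "b" => no
  Position 9: "b" => no
  Position 10: "c" => no
  Position 11: "a" => MATCH
  Position 12: "b" => no
Total occurrences: 4

4


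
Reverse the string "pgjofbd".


Input: pgjofbd
Reading characters right to left:
  Position 6: 'd'
  Position 5: 'b'
  Position 4: 'f'
  Position 3: 'o'
  Position 2: 'j'
  Position 1: 'g'
  Position 0: 'p'
Reversed: dbfojgp

dbfojgp


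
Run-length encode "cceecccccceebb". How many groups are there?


Input: cceecccccceebb
Scanning for consecutive runs:
  Group 1: 'c' x 2 (positions 0-1)
  Group 2: 'e' x 2 (positions 2-3)
  Group 3: 'c' x 6 (positions 4-9)
  Group 4: 'e' x 2 (positions 10-11)
  Group 5: 'b' x 2 (positions 12-13)
Total groups: 5

5


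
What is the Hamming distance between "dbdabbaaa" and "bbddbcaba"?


Comparing "dbdabbaaa" and "bbddbcaba" position by position:
  Position 0: 'd' vs 'b' => differ
  Position 1: 'b' vs 'b' => same
  Position 2: 'd' vs 'd' => same
  Position 3: 'a' vs 'd' => differ
  Position 4: 'b' vs 'b' => same
  Position 5: 'b' vs 'c' => differ
  Position 6: 'a' vs 'a' => same
  Position 7: 'a' vs 'b' => differ
  Position 8: 'a' vs 'a' => same
Total differences (Hamming distance): 4

4


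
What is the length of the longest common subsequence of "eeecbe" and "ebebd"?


LCS of "eeecbe" and "ebebd"
DP table:
           e    b    e    b    d
      0    0    0    0    0    0
  e   0    1    1    1    1    1
  e   0    1    1    2    2    2
  e   0    1    1    2    2    2
  c   0    1    1    2    2    2
  b   0    1    2    2    3    3
  e   0    1    2    3    3    3
LCS length = dp[6][5] = 3

3


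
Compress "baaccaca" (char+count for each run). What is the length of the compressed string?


Input: baaccaca
Runs:
  'b' x 1 => "b1"
  'a' x 2 => "a2"
  'c' x 2 => "c2"
  'a' x 1 => "a1"
  'c' x 1 => "c1"
  'a' x 1 => "a1"
Compressed: "b1a2c2a1c1a1"
Compressed length: 12

12


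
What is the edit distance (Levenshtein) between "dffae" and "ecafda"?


Computing edit distance: "dffae" -> "ecafda"
DP table:
           e    c    a    f    d    a
      0    1    2    3    4    5    6
  d   1    1    2    3    4    4    5
  f   2    2    2    3    3    4    5
  f   3    3    3    3    3    4    5
  a   4    4    4    3    4    4    4
  e   5    4    5    4    4    5    5
Edit distance = dp[5][6] = 5

5


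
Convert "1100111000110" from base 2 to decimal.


Input: "1100111000110" in base 2
Positional expansion:
  Digit '1' (value 1) x 2^12 = 4096
  Digit '1' (value 1) x 2^11 = 2048
  Digit '0' (value 0) x 2^10 = 0
  Digit '0' (value 0) x 2^9 = 0
  Digit '1' (value 1) x 2^8 = 256
  Digit '1' (value 1) x 2^7 = 128
  Digit '1' (value 1) x 2^6 = 64
  Digit '0' (value 0) x 2^5 = 0
  Digit '0' (value 0) x 2^4 = 0
  Digit '0' (value 0) x 2^3 = 0
  Digit '1' (value 1) x 2^2 = 4
  Digit '1' (value 1) x 2^1 = 2
  Digit '0' (value 0) x 2^0 = 0
Sum = 6598

6598


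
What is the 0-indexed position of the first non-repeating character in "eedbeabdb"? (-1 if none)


Input: eedbeabdb
Character frequencies:
  'a': 1
  'b': 3
  'd': 2
  'e': 3
Scanning left to right for freq == 1:
  Position 0 ('e'): freq=3, skip
  Position 1 ('e'): freq=3, skip
  Position 2 ('d'): freq=2, skip
  Position 3 ('b'): freq=3, skip
  Position 4 ('e'): freq=3, skip
  Position 5 ('a'): unique! => answer = 5

5


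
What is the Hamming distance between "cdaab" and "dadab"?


Comparing "cdaab" and "dadab" position by position:
  Position 0: 'c' vs 'd' => differ
  Position 1: 'd' vs 'a' => differ
  Position 2: 'a' vs 'd' => differ
  Position 3: 'a' vs 'a' => same
  Position 4: 'b' vs 'b' => same
Total differences (Hamming distance): 3

3


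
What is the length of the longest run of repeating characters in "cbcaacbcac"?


Input: "cbcaacbcac"
Scanning for longest run:
  Position 1 ('b'): new char, reset run to 1
  Position 2 ('c'): new char, reset run to 1
  Position 3 ('a'): new char, reset run to 1
  Position 4 ('a'): continues run of 'a', length=2
  Position 5 ('c'): new char, reset run to 1
  Position 6 ('b'): new char, reset run to 1
  Position 7 ('c'): new char, reset run to 1
  Position 8 ('a'): new char, reset run to 1
  Position 9 ('c'): new char, reset run to 1
Longest run: 'a' with length 2

2


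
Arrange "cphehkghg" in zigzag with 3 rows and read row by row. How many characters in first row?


Zigzag "cphehkghg" into 3 rows:
Placing characters:
  'c' => row 0
  'p' => row 1
  'h' => row 2
  'e' => row 1
  'h' => row 0
  'k' => row 1
  'g' => row 2
  'h' => row 1
  'g' => row 0
Rows:
  Row 0: "chg"
  Row 1: "pekh"
  Row 2: "hg"
First row length: 3

3


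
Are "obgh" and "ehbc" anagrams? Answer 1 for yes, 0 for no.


Strings: "obgh", "ehbc"
Sorted first:  bgho
Sorted second: bceh
Differ at position 1: 'g' vs 'c' => not anagrams

0


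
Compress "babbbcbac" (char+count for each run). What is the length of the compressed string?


Input: babbbcbac
Runs:
  'b' x 1 => "b1"
  'a' x 1 => "a1"
  'b' x 3 => "b3"
  'c' x 1 => "c1"
  'b' x 1 => "b1"
  'a' x 1 => "a1"
  'c' x 1 => "c1"
Compressed: "b1a1b3c1b1a1c1"
Compressed length: 14

14


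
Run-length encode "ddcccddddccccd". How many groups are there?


Input: ddcccddddccccd
Scanning for consecutive runs:
  Group 1: 'd' x 2 (positions 0-1)
  Group 2: 'c' x 3 (positions 2-4)
  Group 3: 'd' x 4 (positions 5-8)
  Group 4: 'c' x 4 (positions 9-12)
  Group 5: 'd' x 1 (positions 13-13)
Total groups: 5

5


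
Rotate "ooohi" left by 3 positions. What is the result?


Input: "ooohi", rotate left by 3
First 3 characters: "ooo"
Remaining characters: "hi"
Concatenate remaining + first: "hi" + "ooo" = "hiooo"

hiooo


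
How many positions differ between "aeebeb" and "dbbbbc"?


Comparing "aeebeb" and "dbbbbc" position by position:
  Position 0: 'a' vs 'd' => DIFFER
  Position 1: 'e' vs 'b' => DIFFER
  Position 2: 'e' vs 'b' => DIFFER
  Position 3: 'b' vs 'b' => same
  Position 4: 'e' vs 'b' => DIFFER
  Position 5: 'b' vs 'c' => DIFFER
Positions that differ: 5

5


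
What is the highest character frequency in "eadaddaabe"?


Input: eadaddaabe
Character counts:
  'a': 4
  'b': 1
  'd': 3
  'e': 2
Maximum frequency: 4

4


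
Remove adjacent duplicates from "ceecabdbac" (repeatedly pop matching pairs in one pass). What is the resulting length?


Input: ceecabdbac
Stack-based adjacent duplicate removal:
  Read 'c': push. Stack: c
  Read 'e': push. Stack: ce
  Read 'e': matches stack top 'e' => pop. Stack: c
  Read 'c': matches stack top 'c' => pop. Stack: (empty)
  Read 'a': push. Stack: a
  Read 'b': push. Stack: ab
  Read 'd': push. Stack: abd
  Read 'b': push. Stack: abdb
  Read 'a': push. Stack: abdba
  Read 'c': push. Stack: abdbac
Final stack: "abdbac" (length 6)

6


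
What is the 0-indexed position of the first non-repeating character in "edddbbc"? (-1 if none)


Input: edddbbc
Character frequencies:
  'b': 2
  'c': 1
  'd': 3
  'e': 1
Scanning left to right for freq == 1:
  Position 0 ('e'): unique! => answer = 0

0


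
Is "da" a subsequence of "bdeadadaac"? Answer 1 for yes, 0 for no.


Check if "da" is a subsequence of "bdeadadaac"
Greedy scan:
  Position 0 ('b'): no match needed
  Position 1 ('d'): matches sub[0] = 'd'
  Position 2 ('e'): no match needed
  Position 3 ('a'): matches sub[1] = 'a'
  Position 4 ('d'): no match needed
  Position 5 ('a'): no match needed
  Position 6 ('d'): no match needed
  Position 7 ('a'): no match needed
  Position 8 ('a'): no match needed
  Position 9 ('c'): no match needed
All 2 characters matched => is a subsequence

1


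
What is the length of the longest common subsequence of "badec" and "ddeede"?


LCS of "badec" and "ddeede"
DP table:
           d    d    e    e    d    e
      0    0    0    0    0    0    0
  b   0    0    0    0    0    0    0
  a   0    0    0    0    0    0    0
  d   0    1    1    1    1    1    1
  e   0    1    1    2    2    2    2
  c   0    1    1    2    2    2    2
LCS length = dp[5][6] = 2

2


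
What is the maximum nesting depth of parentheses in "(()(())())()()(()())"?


Input: "(()(())())()()(()())"
Tracking depth:
  Position 0 '(': depth becomes 1
  Position 1 '(': depth becomes 2
  Position 2 ')': depth becomes 1
  Position 3 '(': depth becomes 2
  Position 4 '(': depth becomes 3
  Position 5 ')': depth becomes 2
  Position 6 ')': depth becomes 1
  Position 7 '(': depth becomes 2
  Position 8 ')': depth becomes 1
  Position 9 ')': depth becomes 0
  Position 10 '(': depth becomes 1
  Position 11 ')': depth becomes 0
  Position 12 '(': depth becomes 1
  Position 13 ')': depth becomes 0
  Position 14 '(': depth becomes 1
  Position 15 '(': depth becomes 2
  Position 16 ')': depth becomes 1
  Position 17 '(': depth becomes 2
  Position 18 ')': depth becomes 1
  Position 19 ')': depth becomes 0
Maximum depth reached: 3

3


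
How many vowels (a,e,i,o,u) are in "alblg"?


Input: alblg
Checking each character:
  'a' at position 0: vowel (running total: 1)
  'l' at position 1: consonant
  'b' at position 2: consonant
  'l' at position 3: consonant
  'g' at position 4: consonant
Total vowels: 1

1


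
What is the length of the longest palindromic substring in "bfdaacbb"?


Input: "bfdaacbb"
Checking substrings for palindromes:
  [3:5] "aa" (len 2) => palindrome
  [6:8] "bb" (len 2) => palindrome
Longest palindromic substring: "aa" with length 2

2


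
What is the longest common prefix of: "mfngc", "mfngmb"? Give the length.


Words: mfngc, mfngmb
  Position 0: all 'm' => match
  Position 1: all 'f' => match
  Position 2: all 'n' => match
  Position 3: all 'g' => match
  Position 4: ('c', 'm') => mismatch, stop
LCP = "mfng" (length 4)

4


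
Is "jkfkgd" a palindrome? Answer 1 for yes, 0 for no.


Input: jkfkgd
Reversed: dgkfkj
  Compare pos 0 ('j') with pos 5 ('d'): MISMATCH
  Compare pos 1 ('k') with pos 4 ('g'): MISMATCH
  Compare pos 2 ('f') with pos 3 ('k'): MISMATCH
Result: not a palindrome

0


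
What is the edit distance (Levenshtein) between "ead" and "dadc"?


Computing edit distance: "ead" -> "dadc"
DP table:
           d    a    d    c
      0    1    2    3    4
  e   1    1    2    3    4
  a   2    2    1    2    3
  d   3    2    2    1    2
Edit distance = dp[3][4] = 2

2


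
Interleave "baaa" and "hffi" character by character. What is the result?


Interleaving "baaa" and "hffi":
  Position 0: 'b' from first, 'h' from second => "bh"
  Position 1: 'a' from first, 'f' from second => "af"
  Position 2: 'a' from first, 'f' from second => "af"
  Position 3: 'a' from first, 'i' from second => "ai"
Result: bhafafai

bhafafai


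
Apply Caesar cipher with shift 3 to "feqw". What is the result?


Caesar cipher: shift "feqw" by 3
  'f' (pos 5) + 3 = pos 8 = 'i'
  'e' (pos 4) + 3 = pos 7 = 'h'
  'q' (pos 16) + 3 = pos 19 = 't'
  'w' (pos 22) + 3 = pos 25 = 'z'
Result: ihtz

ihtz


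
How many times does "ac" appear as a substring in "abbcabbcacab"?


Searching for "ac" in "abbcabbcacab"
Scanning each position:
  Position 0: "ab" => no
  Position 1: "bb" => no
  Position 2: "bc" => no
  Position 3: "ca" => no
  Position 4: "ab" => no
  Position 5: "bb" => no
  Position 6: "bc" => no
  Position 7: "ca" => no
  Position 8: "ac" => MATCH
  Position 9: "ca" => no
  Position 10: "ab" => no
Total occurrences: 1

1


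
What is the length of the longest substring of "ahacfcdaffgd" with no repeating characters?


Input: "ahacfcdaffgd"
Sliding window (track last position of each char):
  Position 0 ('a'): window [0,0] length 1 -- new best
  Position 1 ('h'): window [0,1] length 2 -- new best
  Position 2 ('a'): repeat (last at 0), move window start to 1
  Position 2 ('a'): window [1,2] length 2
  Position 3 ('c'): window [1,3] length 3 -- new best
  Position 4 ('f'): window [1,4] length 4 -- new best
  Position 5 ('c'): repeat (last at 3), move window start to 4
  Position 5 ('c'): window [4,5] length 2
  Position 6 ('d'): window [4,6] length 3
  Position 7 ('a'): window [4,7] length 4
  Position 8 ('f'): repeat (last at 4), move window start to 5
  Position 8 ('f'): window [5,8] length 4
  Position 9 ('f'): repeat (last at 8), move window start to 9
  Position 9 ('f'): window [9,9] length 1
  Position 10 ('g'): window [9,10] length 2
  Position 11 ('d'): window [9,11] length 3
Longest substring with no repeats: "hacf" with length 4

4


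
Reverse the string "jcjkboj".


Input: jcjkboj
Reading characters right to left:
  Position 6: 'j'
  Position 5: 'o'
  Position 4: 'b'
  Position 3: 'k'
  Position 2: 'j'
  Position 1: 'c'
  Position 0: 'j'
Reversed: jobkjcj

jobkjcj


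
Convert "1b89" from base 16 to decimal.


Input: "1b89" in base 16
Positional expansion:
  Digit '1' (value 1) x 16^3 = 4096
  Digit 'b' (value 11) x 16^2 = 2816
  Digit '8' (value 8) x 16^1 = 128
  Digit '9' (value 9) x 16^0 = 9
Sum = 7049

7049


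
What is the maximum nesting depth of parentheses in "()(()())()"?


Input: "()(()())()"
Tracking depth:
  Position 0 '(': depth becomes 1
  Position 1 ')': depth becomes 0
  Position 2 '(': depth becomes 1
  Position 3 '(': depth becomes 2
  Position 4 ')': depth becomes 1
  Position 5 '(': depth becomes 2
  Position 6 ')': depth becomes 1
  Position 7 ')': depth becomes 0
  Position 8 '(': depth becomes 1
  Position 9 ')': depth becomes 0
Maximum depth reached: 2

2


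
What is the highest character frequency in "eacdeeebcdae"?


Input: eacdeeebcdae
Character counts:
  'a': 2
  'b': 1
  'c': 2
  'd': 2
  'e': 5
Maximum frequency: 5

5


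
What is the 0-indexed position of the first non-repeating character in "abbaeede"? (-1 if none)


Input: abbaeede
Character frequencies:
  'a': 2
  'b': 2
  'd': 1
  'e': 3
Scanning left to right for freq == 1:
  Position 0 ('a'): freq=2, skip
  Position 1 ('b'): freq=2, skip
  Position 2 ('b'): freq=2, skip
  Position 3 ('a'): freq=2, skip
  Position 4 ('e'): freq=3, skip
  Position 5 ('e'): freq=3, skip
  Position 6 ('d'): unique! => answer = 6

6


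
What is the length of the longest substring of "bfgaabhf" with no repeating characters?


Input: "bfgaabhf"
Sliding window (track last position of each char):
  Position 0 ('b'): window [0,0] length 1 -- new best
  Position 1 ('f'): window [0,1] length 2 -- new best
  Position 2 ('g'): window [0,2] length 3 -- new best
  Position 3 ('a'): window [0,3] length 4 -- new best
  Position 4 ('a'): repeat (last at 3), move window start to 4
  Position 4 ('a'): window [4,4] length 1
  Position 5 ('b'): window [4,5] length 2
  Position 6 ('h'): window [4,6] length 3
  Position 7 ('f'): window [4,7] length 4
Longest substring with no repeats: "bfga" with length 4

4


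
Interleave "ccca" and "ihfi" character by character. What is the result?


Interleaving "ccca" and "ihfi":
  Position 0: 'c' from first, 'i' from second => "ci"
  Position 1: 'c' from first, 'h' from second => "ch"
  Position 2: 'c' from first, 'f' from second => "cf"
  Position 3: 'a' from first, 'i' from second => "ai"
Result: cichcfai

cichcfai


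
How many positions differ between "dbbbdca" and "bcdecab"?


Comparing "dbbbdca" and "bcdecab" position by position:
  Position 0: 'd' vs 'b' => DIFFER
  Position 1: 'b' vs 'c' => DIFFER
  Position 2: 'b' vs 'd' => DIFFER
  Position 3: 'b' vs 'e' => DIFFER
  Position 4: 'd' vs 'c' => DIFFER
  Position 5: 'c' vs 'a' => DIFFER
  Position 6: 'a' vs 'b' => DIFFER
Positions that differ: 7

7


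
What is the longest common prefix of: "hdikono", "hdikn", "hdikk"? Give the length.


Words: hdikono, hdikn, hdikk
  Position 0: all 'h' => match
  Position 1: all 'd' => match
  Position 2: all 'i' => match
  Position 3: all 'k' => match
  Position 4: ('o', 'n', 'k') => mismatch, stop
LCP = "hdik" (length 4)

4


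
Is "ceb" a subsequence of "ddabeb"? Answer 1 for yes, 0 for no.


Check if "ceb" is a subsequence of "ddabeb"
Greedy scan:
  Position 0 ('d'): no match needed
  Position 1 ('d'): no match needed
  Position 2 ('a'): no match needed
  Position 3 ('b'): no match needed
  Position 4 ('e'): no match needed
  Position 5 ('b'): no match needed
Only matched 0/3 characters => not a subsequence

0


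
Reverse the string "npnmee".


Input: npnmee
Reading characters right to left:
  Position 5: 'e'
  Position 4: 'e'
  Position 3: 'm'
  Position 2: 'n'
  Position 1: 'p'
  Position 0: 'n'
Reversed: eemnpn

eemnpn


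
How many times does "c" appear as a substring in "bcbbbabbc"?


Searching for "c" in "bcbbbabbc"
Scanning each position:
  Position 0: "b" => no
  Position 1: "c" => MATCH
  Position 2: "b" => no
  Position 3: "b" => no
  Position 4: "b" => no
  Position 5: "a" => no
  Position 6: "b" => no
  Position 7: "b" => no
  Position 8: "c" => MATCH
Total occurrences: 2

2


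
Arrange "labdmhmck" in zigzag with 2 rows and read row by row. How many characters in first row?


Zigzag "labdmhmck" into 2 rows:
Placing characters:
  'l' => row 0
  'a' => row 1
  'b' => row 0
  'd' => row 1
  'm' => row 0
  'h' => row 1
  'm' => row 0
  'c' => row 1
  'k' => row 0
Rows:
  Row 0: "lbmmk"
  Row 1: "adhc"
First row length: 5

5


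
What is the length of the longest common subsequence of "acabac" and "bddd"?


LCS of "acabac" and "bddd"
DP table:
           b    d    d    d
      0    0    0    0    0
  a   0    0    0    0    0
  c   0    0    0    0    0
  a   0    0    0    0    0
  b   0    1    1    1    1
  a   0    1    1    1    1
  c   0    1    1    1    1
LCS length = dp[6][4] = 1

1


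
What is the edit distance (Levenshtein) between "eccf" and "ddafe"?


Computing edit distance: "eccf" -> "ddafe"
DP table:
           d    d    a    f    e
      0    1    2    3    4    5
  e   1    1    2    3    4    4
  c   2    2    2    3    4    5
  c   3    3    3    3    4    5
  f   4    4    4    4    3    4
Edit distance = dp[4][5] = 4

4


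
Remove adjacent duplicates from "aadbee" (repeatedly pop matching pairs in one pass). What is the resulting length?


Input: aadbee
Stack-based adjacent duplicate removal:
  Read 'a': push. Stack: a
  Read 'a': matches stack top 'a' => pop. Stack: (empty)
  Read 'd': push. Stack: d
  Read 'b': push. Stack: db
  Read 'e': push. Stack: dbe
  Read 'e': matches stack top 'e' => pop. Stack: db
Final stack: "db" (length 2)

2


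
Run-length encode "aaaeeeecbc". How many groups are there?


Input: aaaeeeecbc
Scanning for consecutive runs:
  Group 1: 'a' x 3 (positions 0-2)
  Group 2: 'e' x 4 (positions 3-6)
  Group 3: 'c' x 1 (positions 7-7)
  Group 4: 'b' x 1 (positions 8-8)
  Group 5: 'c' x 1 (positions 9-9)
Total groups: 5

5


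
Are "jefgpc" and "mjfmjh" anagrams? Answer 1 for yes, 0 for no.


Strings: "jefgpc", "mjfmjh"
Sorted first:  cefgjp
Sorted second: fhjjmm
Differ at position 0: 'c' vs 'f' => not anagrams

0


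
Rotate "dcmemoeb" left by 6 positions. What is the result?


Input: "dcmemoeb", rotate left by 6
First 6 characters: "dcmemo"
Remaining characters: "eb"
Concatenate remaining + first: "eb" + "dcmemo" = "ebdcmemo"

ebdcmemo


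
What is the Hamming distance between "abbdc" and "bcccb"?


Comparing "abbdc" and "bcccb" position by position:
  Position 0: 'a' vs 'b' => differ
  Position 1: 'b' vs 'c' => differ
  Position 2: 'b' vs 'c' => differ
  Position 3: 'd' vs 'c' => differ
  Position 4: 'c' vs 'b' => differ
Total differences (Hamming distance): 5

5


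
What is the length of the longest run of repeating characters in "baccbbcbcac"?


Input: "baccbbcbcac"
Scanning for longest run:
  Position 1 ('a'): new char, reset run to 1
  Position 2 ('c'): new char, reset run to 1
  Position 3 ('c'): continues run of 'c', length=2
  Position 4 ('b'): new char, reset run to 1
  Position 5 ('b'): continues run of 'b', length=2
  Position 6 ('c'): new char, reset run to 1
  Position 7 ('b'): new char, reset run to 1
  Position 8 ('c'): new char, reset run to 1
  Position 9 ('a'): new char, reset run to 1
  Position 10 ('c'): new char, reset run to 1
Longest run: 'c' with length 2

2


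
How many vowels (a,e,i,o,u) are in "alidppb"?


Input: alidppb
Checking each character:
  'a' at position 0: vowel (running total: 1)
  'l' at position 1: consonant
  'i' at position 2: vowel (running total: 2)
  'd' at position 3: consonant
  'p' at position 4: consonant
  'p' at position 5: consonant
  'b' at position 6: consonant
Total vowels: 2

2


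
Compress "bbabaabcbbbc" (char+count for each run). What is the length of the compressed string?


Input: bbabaabcbbbc
Runs:
  'b' x 2 => "b2"
  'a' x 1 => "a1"
  'b' x 1 => "b1"
  'a' x 2 => "a2"
  'b' x 1 => "b1"
  'c' x 1 => "c1"
  'b' x 3 => "b3"
  'c' x 1 => "c1"
Compressed: "b2a1b1a2b1c1b3c1"
Compressed length: 16

16


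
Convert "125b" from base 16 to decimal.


Input: "125b" in base 16
Positional expansion:
  Digit '1' (value 1) x 16^3 = 4096
  Digit '2' (value 2) x 16^2 = 512
  Digit '5' (value 5) x 16^1 = 80
  Digit 'b' (value 11) x 16^0 = 11
Sum = 4699

4699


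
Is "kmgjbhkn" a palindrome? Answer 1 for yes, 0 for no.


Input: kmgjbhkn
Reversed: nkhbjgmk
  Compare pos 0 ('k') with pos 7 ('n'): MISMATCH
  Compare pos 1 ('m') with pos 6 ('k'): MISMATCH
  Compare pos 2 ('g') with pos 5 ('h'): MISMATCH
  Compare pos 3 ('j') with pos 4 ('b'): MISMATCH
Result: not a palindrome

0


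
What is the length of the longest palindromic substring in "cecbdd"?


Input: "cecbdd"
Checking substrings for palindromes:
  [0:3] "cec" (len 3) => palindrome
  [4:6] "dd" (len 2) => palindrome
Longest palindromic substring: "cec" with length 3

3


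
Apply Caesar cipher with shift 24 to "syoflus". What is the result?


Caesar cipher: shift "syoflus" by 24
  's' (pos 18) + 24 = pos 16 = 'q'
  'y' (pos 24) + 24 = pos 22 = 'w'
  'o' (pos 14) + 24 = pos 12 = 'm'
  'f' (pos 5) + 24 = pos 3 = 'd'
  'l' (pos 11) + 24 = pos 9 = 'j'
  'u' (pos 20) + 24 = pos 18 = 's'
  's' (pos 18) + 24 = pos 16 = 'q'
Result: qwmdjsq

qwmdjsq


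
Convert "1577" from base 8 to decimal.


Input: "1577" in base 8
Positional expansion:
  Digit '1' (value 1) x 8^3 = 512
  Digit '5' (value 5) x 8^2 = 320
  Digit '7' (value 7) x 8^1 = 56
  Digit '7' (value 7) x 8^0 = 7
Sum = 895

895


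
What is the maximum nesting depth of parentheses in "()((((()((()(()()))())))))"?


Input: "()((((()((()(()()))())))))"
Tracking depth:
  Position 0 '(': depth becomes 1
  Position 1 ')': depth becomes 0
  Position 2 '(': depth becomes 1
  Position 3 '(': depth becomes 2
  Position 4 '(': depth becomes 3
  Position 5 '(': depth becomes 4
  Position 6 '(': depth becomes 5
  Position 7 ')': depth becomes 4
  Position 8 '(': depth becomes 5
  Position 9 '(': depth becomes 6
  Position 10 '(': depth becomes 7
  Position 11 ')': depth becomes 6
  Position 12 '(': depth becomes 7
  Position 13 '(': depth becomes 8
  Position 14 ')': depth becomes 7
  Position 15 '(': depth becomes 8
  Position 16 ')': depth becomes 7
  Position 17 ')': depth becomes 6
  Position 18 ')': depth becomes 5
  Position 19 '(': depth becomes 6
  Position 20 ')': depth becomes 5
  Position 21 ')': depth becomes 4
  Position 22 ')': depth becomes 3
  Position 23 ')': depth becomes 2
  Position 24 ')': depth becomes 1
  Position 25 ')': depth becomes 0
Maximum depth reached: 8

8


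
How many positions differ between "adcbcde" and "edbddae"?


Comparing "adcbcde" and "edbddae" position by position:
  Position 0: 'a' vs 'e' => DIFFER
  Position 1: 'd' vs 'd' => same
  Position 2: 'c' vs 'b' => DIFFER
  Position 3: 'b' vs 'd' => DIFFER
  Position 4: 'c' vs 'd' => DIFFER
  Position 5: 'd' vs 'a' => DIFFER
  Position 6: 'e' vs 'e' => same
Positions that differ: 5

5


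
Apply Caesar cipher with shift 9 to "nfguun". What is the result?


Caesar cipher: shift "nfguun" by 9
  'n' (pos 13) + 9 = pos 22 = 'w'
  'f' (pos 5) + 9 = pos 14 = 'o'
  'g' (pos 6) + 9 = pos 15 = 'p'
  'u' (pos 20) + 9 = pos 3 = 'd'
  'u' (pos 20) + 9 = pos 3 = 'd'
  'n' (pos 13) + 9 = pos 22 = 'w'
Result: wopddw

wopddw


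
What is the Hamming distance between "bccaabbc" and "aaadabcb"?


Comparing "bccaabbc" and "aaadabcb" position by position:
  Position 0: 'b' vs 'a' => differ
  Position 1: 'c' vs 'a' => differ
  Position 2: 'c' vs 'a' => differ
  Position 3: 'a' vs 'd' => differ
  Position 4: 'a' vs 'a' => same
  Position 5: 'b' vs 'b' => same
  Position 6: 'b' vs 'c' => differ
  Position 7: 'c' vs 'b' => differ
Total differences (Hamming distance): 6

6


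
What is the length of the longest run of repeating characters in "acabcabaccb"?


Input: "acabcabaccb"
Scanning for longest run:
  Position 1 ('c'): new char, reset run to 1
  Position 2 ('a'): new char, reset run to 1
  Position 3 ('b'): new char, reset run to 1
  Position 4 ('c'): new char, reset run to 1
  Position 5 ('a'): new char, reset run to 1
  Position 6 ('b'): new char, reset run to 1
  Position 7 ('a'): new char, reset run to 1
  Position 8 ('c'): new char, reset run to 1
  Position 9 ('c'): continues run of 'c', length=2
  Position 10 ('b'): new char, reset run to 1
Longest run: 'c' with length 2

2


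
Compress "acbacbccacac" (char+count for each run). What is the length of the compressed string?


Input: acbacbccacac
Runs:
  'a' x 1 => "a1"
  'c' x 1 => "c1"
  'b' x 1 => "b1"
  'a' x 1 => "a1"
  'c' x 1 => "c1"
  'b' x 1 => "b1"
  'c' x 2 => "c2"
  'a' x 1 => "a1"
  'c' x 1 => "c1"
  'a' x 1 => "a1"
  'c' x 1 => "c1"
Compressed: "a1c1b1a1c1b1c2a1c1a1c1"
Compressed length: 22

22


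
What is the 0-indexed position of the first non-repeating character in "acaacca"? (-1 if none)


Input: acaacca
Character frequencies:
  'a': 4
  'c': 3
Scanning left to right for freq == 1:
  Position 0 ('a'): freq=4, skip
  Position 1 ('c'): freq=3, skip
  Position 2 ('a'): freq=4, skip
  Position 3 ('a'): freq=4, skip
  Position 4 ('c'): freq=3, skip
  Position 5 ('c'): freq=3, skip
  Position 6 ('a'): freq=4, skip
  No unique character found => answer = -1

-1


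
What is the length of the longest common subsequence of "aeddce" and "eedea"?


LCS of "aeddce" and "eedea"
DP table:
           e    e    d    e    a
      0    0    0    0    0    0
  a   0    0    0    0    0    1
  e   0    1    1    1    1    1
  d   0    1    1    2    2    2
  d   0    1    1    2    2    2
  c   0    1    1    2    2    2
  e   0    1    2    2    3    3
LCS length = dp[6][5] = 3

3


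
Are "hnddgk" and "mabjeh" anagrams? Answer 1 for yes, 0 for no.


Strings: "hnddgk", "mabjeh"
Sorted first:  ddghkn
Sorted second: abehjm
Differ at position 0: 'd' vs 'a' => not anagrams

0


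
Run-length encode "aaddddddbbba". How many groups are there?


Input: aaddddddbbba
Scanning for consecutive runs:
  Group 1: 'a' x 2 (positions 0-1)
  Group 2: 'd' x 6 (positions 2-7)
  Group 3: 'b' x 3 (positions 8-10)
  Group 4: 'a' x 1 (positions 11-11)
Total groups: 4

4


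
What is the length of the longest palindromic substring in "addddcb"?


Input: "addddcb"
Checking substrings for palindromes:
  [1:5] "dddd" (len 4) => palindrome
  [1:4] "ddd" (len 3) => palindrome
  [2:5] "ddd" (len 3) => palindrome
  [1:3] "dd" (len 2) => palindrome
  [2:4] "dd" (len 2) => palindrome
  [3:5] "dd" (len 2) => palindrome
Longest palindromic substring: "dddd" with length 4

4


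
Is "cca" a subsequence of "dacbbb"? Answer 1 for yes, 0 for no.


Check if "cca" is a subsequence of "dacbbb"
Greedy scan:
  Position 0 ('d'): no match needed
  Position 1 ('a'): no match needed
  Position 2 ('c'): matches sub[0] = 'c'
  Position 3 ('b'): no match needed
  Position 4 ('b'): no match needed
  Position 5 ('b'): no match needed
Only matched 1/3 characters => not a subsequence

0


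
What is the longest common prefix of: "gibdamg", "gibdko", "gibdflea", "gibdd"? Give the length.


Words: gibdamg, gibdko, gibdflea, gibdd
  Position 0: all 'g' => match
  Position 1: all 'i' => match
  Position 2: all 'b' => match
  Position 3: all 'd' => match
  Position 4: ('a', 'k', 'f', 'd') => mismatch, stop
LCP = "gibd" (length 4)

4
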